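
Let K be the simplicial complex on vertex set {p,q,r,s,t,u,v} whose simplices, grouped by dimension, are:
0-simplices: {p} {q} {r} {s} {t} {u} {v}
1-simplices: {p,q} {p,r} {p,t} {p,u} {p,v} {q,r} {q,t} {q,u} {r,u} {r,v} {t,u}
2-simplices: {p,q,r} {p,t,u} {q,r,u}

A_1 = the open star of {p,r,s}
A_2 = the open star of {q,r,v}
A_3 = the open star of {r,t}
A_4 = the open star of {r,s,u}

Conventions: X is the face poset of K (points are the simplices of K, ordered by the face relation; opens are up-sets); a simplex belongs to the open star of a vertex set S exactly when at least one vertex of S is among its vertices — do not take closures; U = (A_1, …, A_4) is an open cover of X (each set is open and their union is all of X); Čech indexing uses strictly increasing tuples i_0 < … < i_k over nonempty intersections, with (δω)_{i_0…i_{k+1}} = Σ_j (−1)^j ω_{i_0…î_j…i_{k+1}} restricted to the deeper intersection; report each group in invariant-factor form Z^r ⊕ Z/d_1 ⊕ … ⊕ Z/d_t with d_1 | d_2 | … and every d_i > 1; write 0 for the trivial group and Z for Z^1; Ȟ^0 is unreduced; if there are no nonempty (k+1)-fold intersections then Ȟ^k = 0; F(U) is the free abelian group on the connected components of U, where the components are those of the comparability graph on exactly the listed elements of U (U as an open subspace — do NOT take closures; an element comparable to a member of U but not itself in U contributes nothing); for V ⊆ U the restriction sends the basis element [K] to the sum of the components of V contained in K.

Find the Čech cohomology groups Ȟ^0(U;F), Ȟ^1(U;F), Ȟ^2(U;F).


Ȟ^0 ≅ Z^2, Ȟ^1 ≅ Z^3, Ȟ^2 ≅ 0

cover nerve:
  A1={{p},{r},{s},{p,q},{p,r},{p,t},{p,u},{p,v},{q,r},{r,u},{r,v},{p,q,r},{p,t,u},{q,r,u}} A2={{q},{r},{v},{p,q},{p,r},{p,v},{q,r},{q,t},{q,u},{r,u},{r,v},{p,q,r},{q,r,u}} A3={{r},{t},{p,r},{p,t},{q,r},{q,t},{r,u},{r,v},{t,u},{p,q,r},{p,t,u},{q,r,u}} A4={{r},{s},{u},{p,r},{p,u},{q,r},{q,u},{r,u},{r,v},{t,u},{p,q,r},{p,t,u},{q,r,u}}
  A12={{r},{p,q},{p,r},{p,v},{q,r},{r,u},{r,v},{p,q,r},{q,r,u}} A13={{r},{p,r},{p,t},{q,r},{r,u},{r,v},{p,q,r},{p,t,u},{q,r,u}} A14={{r},{s},{p,r},{p,u},{q,r},{r,u},{r,v},{p,q,r},{p,t,u},{q,r,u}} A23={{r},{p,r},{q,r},{q,t},{r,u},{r,v},{p,q,r},{q,r,u}} A24={{r},{p,r},{q,r},{q,u},{r,u},{r,v},{p,q,r},{q,r,u}} A34={{r},{p,r},{q,r},{r,u},{r,v},{t,u},{p,q,r},{p,t,u},{q,r,u}}
  A123={{r},{p,r},{q,r},{r,u},{r,v},{p,q,r},{q,r,u}} A124={{r},{p,r},{q,r},{r,u},{r,v},{p,q,r},{q,r,u}} A134={{r},{p,r},{q,r},{r,u},{r,v},{p,q,r},{p,t,u},{q,r,u}} A234={{r},{p,r},{q,r},{r,u},{r,v},{p,q,r},{q,r,u}}
  A1234={{r},{p,r},{q,r},{r,u},{r,v},{p,q,r},{q,r,u}}
components per intersection:
  A1: {{p},{r},{p,q},{p,r},{p,t},{p,u},{p,v},{q,r},{r,u},{r,v},{p,q,r},{p,t,u},{q,r,u}} {{s}}
  A2: {{q},{r},{v},{p,q},{p,r},{p,v},{q,r},{q,t},{q,u},{r,u},{r,v},{p,q,r},{q,r,u}}
  A3: {{r},{p,r},{q,r},{r,u},{r,v},{p,q,r},{q,r,u}} {{t},{p,t},{q,t},{t,u},{p,t,u}}
  A4: {{r},{u},{p,r},{p,u},{q,r},{q,u},{r,u},{r,v},{t,u},{p,q,r},{p,t,u},{q,r,u}} {{s}}
  A12: {{r},{p,q},{p,r},{q,r},{r,u},{r,v},{p,q,r},{q,r,u}} {{p,v}}
  A13: {{r},{p,r},{q,r},{r,u},{r,v},{p,q,r},{q,r,u}} {{p,t},{p,t,u}}
  A14: {{r},{p,r},{q,r},{r,u},{r,v},{p,q,r},{q,r,u}} {{s}} {{p,u},{p,t,u}}
  A23: {{r},{p,r},{q,r},{r,u},{r,v},{p,q,r},{q,r,u}} {{q,t}}
  A24: {{r},{p,r},{q,r},{q,u},{r,u},{r,v},{p,q,r},{q,r,u}}
  A34: {{r},{p,r},{q,r},{r,u},{r,v},{p,q,r},{q,r,u}} {{t,u},{p,t,u}}
  A123: {{r},{p,r},{q,r},{r,u},{r,v},{p,q,r},{q,r,u}}
  A124: {{r},{p,r},{q,r},{r,u},{r,v},{p,q,r},{q,r,u}}
  A134: {{r},{p,r},{q,r},{r,u},{r,v},{p,q,r},{q,r,u}} {{p,t,u}}
  A234: {{r},{p,r},{q,r},{r,u},{r,v},{p,q,r},{q,r,u}}
  A1234: {{r},{p,r},{q,r},{r,u},{r,v},{p,q,r},{q,r,u}}
C dims 7,12,5,1; δ0: rk 5, SNF 1^5; δ1: rk 4, SNF 1^4; δ2: rk 1, SNF 1^1
Ȟ^0: (7−5)−0=2 ⇒ Z^2
Ȟ^1: (12−4)−5=3 ⇒ Z^3
Ȟ^2: (5−1)−4=0 ⇒ 0


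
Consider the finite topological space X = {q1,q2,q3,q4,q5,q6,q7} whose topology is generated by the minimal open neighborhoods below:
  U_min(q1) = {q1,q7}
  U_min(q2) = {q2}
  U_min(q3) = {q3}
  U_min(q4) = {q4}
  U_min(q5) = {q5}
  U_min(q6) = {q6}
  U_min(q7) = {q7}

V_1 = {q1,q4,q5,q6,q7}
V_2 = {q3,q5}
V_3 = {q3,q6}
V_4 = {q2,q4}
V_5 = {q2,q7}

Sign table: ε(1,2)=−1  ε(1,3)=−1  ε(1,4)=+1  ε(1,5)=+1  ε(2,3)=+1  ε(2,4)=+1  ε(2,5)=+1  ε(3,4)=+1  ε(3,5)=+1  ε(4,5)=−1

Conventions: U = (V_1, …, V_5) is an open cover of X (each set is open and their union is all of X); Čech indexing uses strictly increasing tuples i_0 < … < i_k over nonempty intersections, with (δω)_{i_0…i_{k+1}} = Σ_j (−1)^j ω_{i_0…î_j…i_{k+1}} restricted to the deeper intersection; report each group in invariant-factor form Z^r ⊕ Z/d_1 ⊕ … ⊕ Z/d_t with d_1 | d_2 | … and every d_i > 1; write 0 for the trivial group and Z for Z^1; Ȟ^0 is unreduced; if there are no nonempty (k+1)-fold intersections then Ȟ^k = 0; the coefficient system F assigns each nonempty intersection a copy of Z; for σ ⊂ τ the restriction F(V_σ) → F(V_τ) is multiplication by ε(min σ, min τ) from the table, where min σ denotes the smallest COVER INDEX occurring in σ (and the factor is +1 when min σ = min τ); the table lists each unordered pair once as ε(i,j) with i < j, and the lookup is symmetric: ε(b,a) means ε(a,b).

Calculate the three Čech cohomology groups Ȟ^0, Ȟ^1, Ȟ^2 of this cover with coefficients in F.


Ȟ^0 ≅ 0,  Ȟ^1 ≅ Z ⊕ Z/2,  Ȟ^2 ≅ 0

intersection data:
  V12={q5} V13={q6} V14={q4} V15={q7} V23={q3} V45={q2}
C dims 5,6; δ0: rk 5, SNF 1^4·2
Ȟ^0 = (5 − 5) − 0 = 0, so Ȟ^0 ≅ 0
Ȟ^1 = (6 − 0) − 5 = 1 plus torsion [2], so Ȟ^1 ≅ Z ⊕ Z/2
Ȟ^2 = (0 − 0) − 0 = 0, so Ȟ^2 ≅ 0


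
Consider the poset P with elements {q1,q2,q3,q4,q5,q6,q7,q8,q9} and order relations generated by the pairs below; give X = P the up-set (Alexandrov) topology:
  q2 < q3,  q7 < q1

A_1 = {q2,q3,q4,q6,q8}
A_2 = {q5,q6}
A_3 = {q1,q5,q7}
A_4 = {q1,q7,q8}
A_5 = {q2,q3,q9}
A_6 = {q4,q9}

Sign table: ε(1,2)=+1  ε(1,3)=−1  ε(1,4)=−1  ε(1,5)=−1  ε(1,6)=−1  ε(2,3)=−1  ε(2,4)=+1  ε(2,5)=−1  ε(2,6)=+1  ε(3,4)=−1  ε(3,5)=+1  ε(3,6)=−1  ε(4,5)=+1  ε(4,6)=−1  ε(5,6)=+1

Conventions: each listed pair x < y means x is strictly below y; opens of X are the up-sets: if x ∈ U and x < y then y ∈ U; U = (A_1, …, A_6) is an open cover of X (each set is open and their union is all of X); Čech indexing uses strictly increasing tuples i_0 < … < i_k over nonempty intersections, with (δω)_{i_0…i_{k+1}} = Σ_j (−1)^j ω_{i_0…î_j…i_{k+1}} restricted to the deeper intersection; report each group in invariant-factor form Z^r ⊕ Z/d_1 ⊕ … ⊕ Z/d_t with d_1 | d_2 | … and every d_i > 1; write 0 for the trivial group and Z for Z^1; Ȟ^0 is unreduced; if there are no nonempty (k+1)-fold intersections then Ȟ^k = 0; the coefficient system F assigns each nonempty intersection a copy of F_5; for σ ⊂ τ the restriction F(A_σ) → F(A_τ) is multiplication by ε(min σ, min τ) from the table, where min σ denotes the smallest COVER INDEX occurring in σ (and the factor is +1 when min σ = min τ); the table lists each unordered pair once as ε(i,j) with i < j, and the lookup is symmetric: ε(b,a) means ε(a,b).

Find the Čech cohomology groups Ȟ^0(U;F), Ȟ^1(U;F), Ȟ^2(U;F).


Ȟ^0(U;F) ≅ 0,  Ȟ^1(U;F) ≅ Z/5,  Ȟ^2(U;F) ≅ 0

cover nerve:
  A12={q6} A14={q8} A15={q2,q3} A16={q4} A23={q5} A34={q1,q7} A56={q9}
C dims 6,7; δ0: rk_F5 6
Ȟ^0: (6−6)−0=0 ⇒ 0
Ȟ^1: (7−0)−6=1 ⇒ Z/5
Ȟ^2: (0−0)−0=0 ⇒ 0


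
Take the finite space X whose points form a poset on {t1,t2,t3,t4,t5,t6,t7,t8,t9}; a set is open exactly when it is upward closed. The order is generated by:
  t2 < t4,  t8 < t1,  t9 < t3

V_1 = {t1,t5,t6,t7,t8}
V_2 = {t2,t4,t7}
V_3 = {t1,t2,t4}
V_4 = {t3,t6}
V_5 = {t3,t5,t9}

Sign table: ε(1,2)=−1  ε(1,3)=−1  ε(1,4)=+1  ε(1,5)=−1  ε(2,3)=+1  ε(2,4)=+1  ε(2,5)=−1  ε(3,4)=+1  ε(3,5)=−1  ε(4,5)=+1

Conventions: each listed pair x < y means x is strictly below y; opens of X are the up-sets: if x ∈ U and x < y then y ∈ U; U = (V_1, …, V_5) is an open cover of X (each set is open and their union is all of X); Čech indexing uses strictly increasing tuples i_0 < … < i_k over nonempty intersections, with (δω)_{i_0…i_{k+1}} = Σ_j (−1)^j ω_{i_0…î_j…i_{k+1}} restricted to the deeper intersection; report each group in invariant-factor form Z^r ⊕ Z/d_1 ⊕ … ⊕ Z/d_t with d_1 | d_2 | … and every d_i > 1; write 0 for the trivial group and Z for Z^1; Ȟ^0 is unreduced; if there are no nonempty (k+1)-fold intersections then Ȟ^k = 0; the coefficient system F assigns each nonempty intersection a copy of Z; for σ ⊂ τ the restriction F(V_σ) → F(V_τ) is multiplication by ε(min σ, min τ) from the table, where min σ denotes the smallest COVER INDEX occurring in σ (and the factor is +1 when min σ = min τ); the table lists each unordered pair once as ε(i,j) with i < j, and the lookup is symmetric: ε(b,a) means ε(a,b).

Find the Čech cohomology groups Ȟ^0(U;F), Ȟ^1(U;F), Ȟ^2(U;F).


Ȟ^0(U;F) ≅ 0, Ȟ^1(U;F) ≅ Z ⊕ Z/2, Ȟ^2(U;F) ≅ 0

nerve of the cover:
  V12={t7} V13={t1} V14={t6} V15={t5} V23={t2,t4} V45={t3}
C dims 5,6; δ0: rk 5, SNF 1^4·2
Ȟ^0 = (5 − 5) − 0 = 0, so Ȟ^0 ≅ 0
Ȟ^1 = (6 − 0) − 5 = 1 plus torsion [2], so Ȟ^1 ≅ Z ⊕ Z/2
Ȟ^2 = (0 − 0) − 0 = 0, so Ȟ^2 ≅ 0


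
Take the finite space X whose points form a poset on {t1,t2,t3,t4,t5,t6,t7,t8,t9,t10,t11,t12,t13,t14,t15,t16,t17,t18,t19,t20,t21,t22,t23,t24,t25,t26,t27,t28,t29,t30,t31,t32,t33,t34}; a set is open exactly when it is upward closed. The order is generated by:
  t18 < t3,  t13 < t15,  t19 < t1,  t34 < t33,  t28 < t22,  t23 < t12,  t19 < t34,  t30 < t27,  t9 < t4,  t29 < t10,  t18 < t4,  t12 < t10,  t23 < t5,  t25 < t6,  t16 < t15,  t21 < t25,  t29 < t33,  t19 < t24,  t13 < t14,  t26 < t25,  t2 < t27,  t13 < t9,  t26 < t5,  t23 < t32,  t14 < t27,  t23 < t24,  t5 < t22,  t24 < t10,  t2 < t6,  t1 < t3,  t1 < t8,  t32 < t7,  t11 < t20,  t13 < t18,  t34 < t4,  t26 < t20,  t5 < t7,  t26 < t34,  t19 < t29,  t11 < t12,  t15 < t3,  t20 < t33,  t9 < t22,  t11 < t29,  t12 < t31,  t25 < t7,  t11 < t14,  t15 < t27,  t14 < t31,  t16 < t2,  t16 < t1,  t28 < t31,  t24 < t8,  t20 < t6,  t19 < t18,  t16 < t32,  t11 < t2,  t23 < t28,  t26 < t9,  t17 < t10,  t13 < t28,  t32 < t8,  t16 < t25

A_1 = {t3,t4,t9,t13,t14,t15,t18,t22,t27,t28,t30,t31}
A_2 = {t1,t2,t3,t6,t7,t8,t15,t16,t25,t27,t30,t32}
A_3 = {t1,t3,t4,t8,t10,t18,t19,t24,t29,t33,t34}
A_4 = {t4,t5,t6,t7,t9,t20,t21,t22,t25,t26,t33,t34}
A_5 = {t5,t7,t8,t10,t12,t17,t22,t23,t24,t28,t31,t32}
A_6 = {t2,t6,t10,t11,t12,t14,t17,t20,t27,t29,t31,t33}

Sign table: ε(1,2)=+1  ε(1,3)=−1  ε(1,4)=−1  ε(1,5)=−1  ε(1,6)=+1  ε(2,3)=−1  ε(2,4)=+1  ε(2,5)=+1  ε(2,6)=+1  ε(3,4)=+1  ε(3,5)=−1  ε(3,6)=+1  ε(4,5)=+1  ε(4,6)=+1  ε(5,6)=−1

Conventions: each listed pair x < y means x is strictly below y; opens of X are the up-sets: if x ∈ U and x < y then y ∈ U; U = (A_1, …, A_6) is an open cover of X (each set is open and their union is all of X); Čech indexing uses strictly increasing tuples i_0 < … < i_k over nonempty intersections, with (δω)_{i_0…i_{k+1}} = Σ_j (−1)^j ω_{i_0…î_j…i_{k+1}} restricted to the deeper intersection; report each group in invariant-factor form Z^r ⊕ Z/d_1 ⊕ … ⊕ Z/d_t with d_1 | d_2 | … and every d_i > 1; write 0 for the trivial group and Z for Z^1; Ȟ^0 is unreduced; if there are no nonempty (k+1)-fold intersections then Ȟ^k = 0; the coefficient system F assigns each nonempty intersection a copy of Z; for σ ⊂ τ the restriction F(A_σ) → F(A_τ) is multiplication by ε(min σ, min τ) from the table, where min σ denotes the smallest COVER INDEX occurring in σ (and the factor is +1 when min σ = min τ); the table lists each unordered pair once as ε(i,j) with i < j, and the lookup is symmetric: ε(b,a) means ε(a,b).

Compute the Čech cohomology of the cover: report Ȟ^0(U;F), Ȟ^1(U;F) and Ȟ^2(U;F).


cover nerve:
  A12={t3,t15,t27,t30} A13={t3,t4,t18} A14={t4,t9,t22} A15={t22,t28,t31} A16={t14,t27,t31} A23={t1,t3,t8} A24={t6,t7,t25} A25={t7,t8,t32} A26={t2,t6,t27} A34={t4,t33,t34} A35={t8,t10,t24} A36={t10,t29,t33} A45={t5,t7,t22} A46={t6,t20,t33} A56={t10,t12,t17,t31}
  A123={t3} A126={t27} A134={t4} A145={t22} A156={t31} A235={t8} A245={t7} A246={t6} A346={t33} A356={t10}
C dims 6,15,10; δ0: rk 6, SNF 1^5·2; δ1: rk 9, SNF 1^9
Ȟ^0: (6−6)−0=0 ⇒ 0
Ȟ^1: (15−9)−6=0 plus torsion [2] ⇒ Z/2
Ȟ^2: (10−0)−9=1 ⇒ Z

Ȟ^0 ≅ 0; Ȟ^1 ≅ Z/2; Ȟ^2 ≅ Z


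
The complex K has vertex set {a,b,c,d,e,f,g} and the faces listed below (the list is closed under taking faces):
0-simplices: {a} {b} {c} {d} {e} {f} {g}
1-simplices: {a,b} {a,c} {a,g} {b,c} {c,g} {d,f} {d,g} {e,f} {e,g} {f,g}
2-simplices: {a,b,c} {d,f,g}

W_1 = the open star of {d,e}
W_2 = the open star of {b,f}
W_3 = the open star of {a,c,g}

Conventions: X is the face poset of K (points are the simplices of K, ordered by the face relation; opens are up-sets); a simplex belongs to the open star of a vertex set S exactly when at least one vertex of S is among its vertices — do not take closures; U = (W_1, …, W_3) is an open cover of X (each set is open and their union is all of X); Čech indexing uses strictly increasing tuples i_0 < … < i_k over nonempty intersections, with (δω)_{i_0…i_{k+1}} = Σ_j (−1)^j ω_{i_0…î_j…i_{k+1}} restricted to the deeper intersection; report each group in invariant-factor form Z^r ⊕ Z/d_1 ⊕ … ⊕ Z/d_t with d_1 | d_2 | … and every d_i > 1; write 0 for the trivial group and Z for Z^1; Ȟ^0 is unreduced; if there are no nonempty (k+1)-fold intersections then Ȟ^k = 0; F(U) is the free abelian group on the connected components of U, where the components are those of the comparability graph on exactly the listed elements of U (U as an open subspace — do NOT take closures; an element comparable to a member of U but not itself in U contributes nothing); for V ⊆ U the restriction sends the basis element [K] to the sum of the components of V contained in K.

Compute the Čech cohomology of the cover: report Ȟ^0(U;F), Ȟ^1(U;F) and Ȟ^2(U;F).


nonempty overlaps:
  W1={{d},{e},{d,f},{d,g},{e,f},{e,g},{d,f,g}} W2={{b},{f},{a,b},{b,c},{d,f},{e,f},{f,g},{a,b,c},{d,f,g}} W3={{a},{c},{g},{a,b},{a,c},{a,g},{b,c},{c,g},{d,g},{e,g},{f,g},{a,b,c},{d,f,g}}
  W12={{d,f},{e,f},{d,f,g}} W13={{d,g},{e,g},{d,f,g}} W23={{a,b},{b,c},{f,g},{a,b,c},{d,f,g}}
  W123={{d,f,g}}
components per intersection:
  W1: {{d},{d,f},{d,g},{d,f,g}} {{e},{e,f},{e,g}}
  W2: {{b},{a,b},{b,c},{a,b,c}} {{f},{d,f},{e,f},{f,g},{d,f,g}}
  W3: {{a},{c},{g},{a,b},{a,c},{a,g},{b,c},{c,g},{d,g},{e,g},{f,g},{a,b,c},{d,f,g}}
  W12: {{d,f},{d,f,g}} {{e,f}}
  W13: {{d,g},{d,f,g}} {{e,g}}
  W23: {{a,b},{b,c},{a,b,c}} {{f,g},{d,f,g}}
  W123: {{d,f,g}}
C dims 5,6,1; δ0: rk 4, SNF 1^4; δ1: rk 1, SNF 1^1
degree 0: 5−4−0 = 1 → Ȟ^0 ≅ Z
degree 1: 6−1−4 = 1 → Ȟ^1 ≅ Z
degree 2: 1−0−1 = 0 → Ȟ^2 ≅ 0

Ȟ^0 ≅ Z; Ȟ^1 ≅ Z; Ȟ^2 ≅ 0


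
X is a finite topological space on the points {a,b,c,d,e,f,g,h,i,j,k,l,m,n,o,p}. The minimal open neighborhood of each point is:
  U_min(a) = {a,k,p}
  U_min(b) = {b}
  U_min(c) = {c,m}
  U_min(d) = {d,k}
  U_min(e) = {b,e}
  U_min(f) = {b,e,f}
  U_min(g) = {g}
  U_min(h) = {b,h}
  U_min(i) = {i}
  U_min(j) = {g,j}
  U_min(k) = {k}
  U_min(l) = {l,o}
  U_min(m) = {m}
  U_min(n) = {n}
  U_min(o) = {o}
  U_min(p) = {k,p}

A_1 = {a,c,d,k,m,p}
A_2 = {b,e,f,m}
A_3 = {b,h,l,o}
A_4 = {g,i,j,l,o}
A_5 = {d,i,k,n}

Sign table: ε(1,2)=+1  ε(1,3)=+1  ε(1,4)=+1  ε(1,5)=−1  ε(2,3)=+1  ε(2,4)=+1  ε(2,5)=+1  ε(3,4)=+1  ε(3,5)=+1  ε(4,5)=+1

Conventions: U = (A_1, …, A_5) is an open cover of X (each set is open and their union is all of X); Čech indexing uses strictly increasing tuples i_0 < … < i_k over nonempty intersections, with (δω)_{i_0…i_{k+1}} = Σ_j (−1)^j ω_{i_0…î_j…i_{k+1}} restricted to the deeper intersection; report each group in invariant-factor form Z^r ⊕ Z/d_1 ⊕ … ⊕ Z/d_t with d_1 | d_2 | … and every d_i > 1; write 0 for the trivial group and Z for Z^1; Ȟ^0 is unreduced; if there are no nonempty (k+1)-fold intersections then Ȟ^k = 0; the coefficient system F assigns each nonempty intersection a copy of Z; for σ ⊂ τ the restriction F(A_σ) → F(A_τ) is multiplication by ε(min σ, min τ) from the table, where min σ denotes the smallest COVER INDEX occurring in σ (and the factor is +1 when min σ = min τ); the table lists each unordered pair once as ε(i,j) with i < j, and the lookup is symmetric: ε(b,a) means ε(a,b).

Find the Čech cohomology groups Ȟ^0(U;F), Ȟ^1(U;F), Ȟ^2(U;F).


nerve of the cover:
  A12={m} A15={d,k} A23={b} A34={l,o} A45={i}
C dims 5,5; δ0: rk 5, SNF 1^4·2
Ȟ^0 = (5 − 5) − 0 = 0, so Ȟ^0 ≅ 0
Ȟ^1 = (5 − 0) − 5 = 0 plus torsion [2], so Ȟ^1 ≅ Z/2
Ȟ^2 = (0 − 0) − 0 = 0, so Ȟ^2 ≅ 0

Ȟ^0 ≅ 0, Ȟ^1 ≅ Z/2 and Ȟ^2 ≅ 0


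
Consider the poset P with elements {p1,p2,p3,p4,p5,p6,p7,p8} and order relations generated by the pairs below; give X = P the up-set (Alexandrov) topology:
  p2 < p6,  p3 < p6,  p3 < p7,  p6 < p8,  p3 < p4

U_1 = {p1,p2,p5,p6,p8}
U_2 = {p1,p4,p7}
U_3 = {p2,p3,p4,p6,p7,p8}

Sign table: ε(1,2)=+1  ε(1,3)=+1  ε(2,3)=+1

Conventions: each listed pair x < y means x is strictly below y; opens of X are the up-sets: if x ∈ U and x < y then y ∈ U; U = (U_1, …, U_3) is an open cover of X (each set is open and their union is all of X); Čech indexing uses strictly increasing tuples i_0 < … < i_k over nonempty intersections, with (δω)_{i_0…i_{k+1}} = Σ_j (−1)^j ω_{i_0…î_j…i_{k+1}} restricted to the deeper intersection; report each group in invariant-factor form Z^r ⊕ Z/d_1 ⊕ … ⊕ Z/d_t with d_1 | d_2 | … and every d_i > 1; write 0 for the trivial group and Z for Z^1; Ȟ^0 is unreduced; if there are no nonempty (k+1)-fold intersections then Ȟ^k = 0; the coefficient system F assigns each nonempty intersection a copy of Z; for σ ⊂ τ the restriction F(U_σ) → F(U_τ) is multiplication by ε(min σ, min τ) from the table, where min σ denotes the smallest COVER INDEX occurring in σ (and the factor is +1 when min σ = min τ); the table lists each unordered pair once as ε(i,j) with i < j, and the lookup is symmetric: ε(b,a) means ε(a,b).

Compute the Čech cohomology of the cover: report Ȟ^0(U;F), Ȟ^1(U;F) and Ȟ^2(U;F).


Ȟ^0 ≅ Z, Ȟ^1 ≅ Z and Ȟ^2 ≅ 0

nerve simplices:
  U12={p1} U13={p2,p6,p8} U23={p4,p7}
C dims 3,3; δ0: rk 2, SNF 1^2
degree 0: 3−2−0 = 1 → Ȟ^0 ≅ Z
degree 1: 3−0−2 = 1 → Ȟ^1 ≅ Z
degree 2: 0−0−0 = 0 → Ȟ^2 ≅ 0


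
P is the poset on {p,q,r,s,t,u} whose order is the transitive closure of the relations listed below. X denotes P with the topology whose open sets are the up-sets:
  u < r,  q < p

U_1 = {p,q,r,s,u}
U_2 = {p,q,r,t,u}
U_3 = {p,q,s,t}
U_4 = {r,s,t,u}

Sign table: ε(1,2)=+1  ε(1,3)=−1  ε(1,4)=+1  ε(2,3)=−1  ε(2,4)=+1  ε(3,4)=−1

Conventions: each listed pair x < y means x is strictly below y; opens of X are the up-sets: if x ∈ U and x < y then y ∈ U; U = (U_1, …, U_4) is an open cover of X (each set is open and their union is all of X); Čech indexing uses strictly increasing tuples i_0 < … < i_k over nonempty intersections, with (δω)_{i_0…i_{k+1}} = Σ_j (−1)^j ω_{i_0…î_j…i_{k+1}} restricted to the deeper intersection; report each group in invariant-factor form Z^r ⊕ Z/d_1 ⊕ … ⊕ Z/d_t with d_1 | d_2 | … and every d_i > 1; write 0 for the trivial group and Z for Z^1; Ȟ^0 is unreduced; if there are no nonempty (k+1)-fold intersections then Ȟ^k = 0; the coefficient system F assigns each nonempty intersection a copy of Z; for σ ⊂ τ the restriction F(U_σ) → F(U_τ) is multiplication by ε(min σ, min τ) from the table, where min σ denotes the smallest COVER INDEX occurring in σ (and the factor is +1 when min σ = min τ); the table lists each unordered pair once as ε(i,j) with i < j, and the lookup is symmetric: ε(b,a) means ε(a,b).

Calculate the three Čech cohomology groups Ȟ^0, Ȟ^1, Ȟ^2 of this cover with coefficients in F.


nonempty intersections:
  U12={p,q,r,u} U13={p,q,s} U14={r,s,u} U23={p,q,t} U24={r,t,u} U34={s,t}
  U123={p,q} U124={r,u} U134={s} U234={t}
C dims 4,6,4; δ0: rk 3, SNF 1^3; δ1: rk 3, SNF 1^3
Ȟ^0: (4−3)−0=1 ⇒ Z
Ȟ^1: (6−3)−3=0 ⇒ 0
Ȟ^2: (4−0)−3=1 ⇒ Z

Ȟ^0 ≅ Z,  Ȟ^1 ≅ 0,  Ȟ^2 ≅ Z


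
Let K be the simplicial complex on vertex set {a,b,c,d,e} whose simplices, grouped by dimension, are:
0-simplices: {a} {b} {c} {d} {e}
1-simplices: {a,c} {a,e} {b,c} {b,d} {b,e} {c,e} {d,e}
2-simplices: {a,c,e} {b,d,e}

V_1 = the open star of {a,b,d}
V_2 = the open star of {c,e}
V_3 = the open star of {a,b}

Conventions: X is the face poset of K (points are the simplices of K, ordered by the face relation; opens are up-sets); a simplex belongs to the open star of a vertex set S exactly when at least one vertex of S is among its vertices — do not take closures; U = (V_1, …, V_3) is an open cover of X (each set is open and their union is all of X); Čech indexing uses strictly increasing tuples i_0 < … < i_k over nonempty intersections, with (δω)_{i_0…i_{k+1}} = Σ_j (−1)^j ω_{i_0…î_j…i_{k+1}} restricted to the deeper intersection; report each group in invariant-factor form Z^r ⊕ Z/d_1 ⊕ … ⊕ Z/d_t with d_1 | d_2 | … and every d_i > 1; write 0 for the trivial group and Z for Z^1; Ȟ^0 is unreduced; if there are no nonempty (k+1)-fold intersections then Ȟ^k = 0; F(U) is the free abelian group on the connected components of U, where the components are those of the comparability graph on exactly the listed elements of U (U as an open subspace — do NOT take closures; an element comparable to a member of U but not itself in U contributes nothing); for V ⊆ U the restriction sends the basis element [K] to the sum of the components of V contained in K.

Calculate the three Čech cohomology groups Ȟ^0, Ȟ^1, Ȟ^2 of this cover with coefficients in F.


Ȟ^0 = Z,  Ȟ^1 = Z,  Ȟ^2 = 0

nonempty overlaps:
  V1={{a},{b},{d},{a,c},{a,e},{b,c},{b,d},{b,e},{d,e},{a,c,e},{b,d,e}} V2={{c},{e},{a,c},{a,e},{b,c},{b,e},{c,e},{d,e},{a,c,e},{b,d,e}} V3={{a},{b},{a,c},{a,e},{b,c},{b,d},{b,e},{a,c,e},{b,d,e}}
  V12={{a,c},{a,e},{b,c},{b,e},{d,e},{a,c,e},{b,d,e}} V13={{a},{b},{a,c},{a,e},{b,c},{b,d},{b,e},{a,c,e},{b,d,e}} V23={{a,c},{a,e},{b,c},{b,e},{a,c,e},{b,d,e}}
  V123={{a,c},{a,e},{b,c},{b,e},{a,c,e},{b,d,e}}
components per intersection:
  V1: {{a},{a,c},{a,e},{a,c,e}} {{b},{d},{b,c},{b,d},{b,e},{d,e},{b,d,e}}
  V2: {{c},{e},{a,c},{a,e},{b,c},{b,e},{c,e},{d,e},{a,c,e},{b,d,e}}
  V3: {{a},{a,c},{a,e},{a,c,e}} {{b},{b,c},{b,d},{b,e},{b,d,e}}
  V12: {{a,c},{a,e},{a,c,e}} {{b,c}} {{b,e},{d,e},{b,d,e}}
  V13: {{a},{a,c},{a,e},{a,c,e}} {{b},{b,c},{b,d},{b,e},{b,d,e}}
  V23: {{a,c},{a,e},{a,c,e}} {{b,c}} {{b,e},{b,d,e}}
  V123: {{a,c},{a,e},{a,c,e}} {{b,c}} {{b,e},{b,d,e}}
C dims 5,8,3; δ0: rk 4, SNF 1^4; δ1: rk 3, SNF 1^3
degree 0: 5−4−0 = 1 → Ȟ^0 ≅ Z
degree 1: 8−3−4 = 1 → Ȟ^1 ≅ Z
degree 2: 3−0−3 = 0 → Ȟ^2 ≅ 0


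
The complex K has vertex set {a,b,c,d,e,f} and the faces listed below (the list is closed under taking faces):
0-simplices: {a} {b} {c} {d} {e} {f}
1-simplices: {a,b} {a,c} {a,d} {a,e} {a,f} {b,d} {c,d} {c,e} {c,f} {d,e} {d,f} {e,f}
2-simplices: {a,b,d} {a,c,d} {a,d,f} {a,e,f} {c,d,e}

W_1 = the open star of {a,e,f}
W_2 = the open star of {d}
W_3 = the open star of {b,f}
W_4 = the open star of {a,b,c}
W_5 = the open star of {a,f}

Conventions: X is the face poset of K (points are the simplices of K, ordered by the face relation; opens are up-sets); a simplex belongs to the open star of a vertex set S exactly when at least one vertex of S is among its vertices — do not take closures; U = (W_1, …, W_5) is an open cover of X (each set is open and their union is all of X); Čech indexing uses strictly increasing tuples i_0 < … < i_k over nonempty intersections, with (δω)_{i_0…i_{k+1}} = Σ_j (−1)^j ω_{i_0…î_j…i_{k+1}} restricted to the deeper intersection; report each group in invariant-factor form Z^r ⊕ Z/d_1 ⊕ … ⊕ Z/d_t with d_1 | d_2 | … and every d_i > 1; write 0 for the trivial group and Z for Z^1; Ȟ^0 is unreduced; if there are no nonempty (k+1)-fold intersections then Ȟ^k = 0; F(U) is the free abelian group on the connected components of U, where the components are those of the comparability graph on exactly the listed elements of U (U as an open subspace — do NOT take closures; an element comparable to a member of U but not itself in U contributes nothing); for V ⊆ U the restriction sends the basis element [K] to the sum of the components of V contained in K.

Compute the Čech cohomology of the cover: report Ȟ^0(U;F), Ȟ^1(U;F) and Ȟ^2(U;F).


nerve simplices:
  W1={{a},{e},{f},{a,b},{a,c},{a,d},{a,e},{a,f},{c,e},{c,f},{d,e},{d,f},{e,f},{a,b,d},{a,c,d},{a,d,f},{a,e,f},{c,d,e}} W2={{d},{a,d},{b,d},{c,d},{d,e},{d,f},{a,b,d},{a,c,d},{a,d,f},{c,d,e}} W3={{b},{f},{a,b},{a,f},{b,d},{c,f},{d,f},{e,f},{a,b,d},{a,d,f},{a,e,f}} W4={{a},{b},{c},{a,b},{a,c},{a,d},{a,e},{a,f},{b,d},{c,d},{c,e},{c,f},{a,b,d},{a,c,d},{a,d,f},{a,e,f},{c,d,e}} W5={{a},{f},{a,b},{a,c},{a,d},{a,e},{a,f},{c,f},{d,f},{e,f},{a,b,d},{a,c,d},{a,d,f},{a,e,f}}
  W12={{a,d},{d,e},{d,f},{a,b,d},{a,c,d},{a,d,f},{c,d,e}} W13={{f},{a,b},{a,f},{c,f},{d,f},{e,f},{a,b,d},{a,d,f},{a,e,f}} W14={{a},{a,b},{a,c},{a,d},{a,e},{a,f},{c,e},{c,f},{a,b,d},{a,c,d},{a,d,f},{a,e,f},{c,d,e}} W15={{a},{f},{a,b},{a,c},{a,d},{a,e},{a,f},{c,f},{d,f},{e,f},{a,b,d},{a,c,d},{a,d,f},{a,e,f}} W23={{b,d},{d,f},{a,b,d},{a,d,f}} W24={{a,d},{b,d},{c,d},{a,b,d},{a,c,d},{a,d,f},{c,d,e}} W25={{a,d},{d,f},{a,b,d},{a,c,d},{a,d,f}} W34={{b},{a,b},{a,f},{b,d},{c,f},{a,b,d},{a,d,f},{a,e,f}} W35={{f},{a,b},{a,f},{c,f},{d,f},{e,f},{a,b,d},{a,d,f},{a,e,f}} W45={{a},{a,b},{a,c},{a,d},{a,e},{a,f},{c,f},{a,b,d},{a,c,d},{a,d,f},{a,e,f}}
  W123={{d,f},{a,b,d},{a,d,f}} W124={{a,d},{a,b,d},{a,c,d},{a,d,f},{c,d,e}} W125={{a,d},{d,f},{a,b,d},{a,c,d},{a,d,f}} W134={{a,b},{a,f},{c,f},{a,b,d},{a,d,f},{a,e,f}} W135={{f},{a,b},{a,f},{c,f},{d,f},{e,f},{a,b,d},{a,d,f},{a,e,f}} W145={{a},{a,b},{a,c},{a,d},{a,e},{a,f},{c,f},{a,b,d},{a,c,d},{a,d,f},{a,e,f}} W234={{b,d},{a,b,d},{a,d,f}} W235={{d,f},{a,b,d},{a,d,f}} W245={{a,d},{a,b,d},{a,c,d},{a,d,f}} W345={{a,b},{a,f},{c,f},{a,b,d},{a,d,f},{a,e,f}}
  W1234={{a,b,d},{a,d,f}} W1235={{d,f},{a,b,d},{a,d,f}} W1245={{a,d},{a,b,d},{a,c,d},{a,d,f}} W1345={{a,b},{a,f},{c,f},{a,b,d},{a,d,f},{a,e,f}} W2345={{a,b,d},{a,d,f}}
  W12345={{a,b,d},{a,d,f}}
components per intersection:
  W1: {{a},{e},{f},{a,b},{a,c},{a,d},{a,e},{a,f},{c,e},{c,f},{d,e},{d,f},{e,f},{a,b,d},{a,c,d},{a,d,f},{a,e,f},{c,d,e}}
  W2: {{d},{a,d},{b,d},{c,d},{d,e},{d,f},{a,b,d},{a,c,d},{a,d,f},{c,d,e}}
  W3: {{b},{a,b},{b,d},{a,b,d}} {{f},{a,f},{c,f},{d,f},{e,f},{a,d,f},{a,e,f}}
  W4: {{a},{b},{c},{a,b},{a,c},{a,d},{a,e},{a,f},{b,d},{c,d},{c,e},{c,f},{a,b,d},{a,c,d},{a,d,f},{a,e,f},{c,d,e}}
  W5: {{a},{f},{a,b},{a,c},{a,d},{a,e},{a,f},{c,f},{d,f},{e,f},{a,b,d},{a,c,d},{a,d,f},{a,e,f}}
  W12: {{a,d},{d,f},{a,b,d},{a,c,d},{a,d,f}} {{d,e},{c,d,e}}
  W13: {{f},{a,f},{c,f},{d,f},{e,f},{a,d,f},{a,e,f}} {{a,b},{a,b,d}}
  W14: {{a},{a,b},{a,c},{a,d},{a,e},{a,f},{a,b,d},{a,c,d},{a,d,f},{a,e,f}} {{c,e},{c,d,e}} {{c,f}}
  W15: {{a},{f},{a,b},{a,c},{a,d},{a,e},{a,f},{c,f},{d,f},{e,f},{a,b,d},{a,c,d},{a,d,f},{a,e,f}}
  W23: {{b,d},{a,b,d}} {{d,f},{a,d,f}}
  W24: {{a,d},{b,d},{c,d},{a,b,d},{a,c,d},{a,d,f},{c,d,e}}
  W25: {{a,d},{d,f},{a,b,d},{a,c,d},{a,d,f}}
  W34: {{b},{a,b},{b,d},{a,b,d}} {{a,f},{a,d,f},{a,e,f}} {{c,f}}
  W35: {{f},{a,f},{c,f},{d,f},{e,f},{a,d,f},{a,e,f}} {{a,b},{a,b,d}}
  W45: {{a},{a,b},{a,c},{a,d},{a,e},{a,f},{a,b,d},{a,c,d},{a,d,f},{a,e,f}} {{c,f}}
  W123: {{d,f},{a,d,f}} {{a,b,d}}
  W124: {{a,d},{a,b,d},{a,c,d},{a,d,f}} {{c,d,e}}
  W125: {{a,d},{d,f},{a,b,d},{a,c,d},{a,d,f}}
  W134: {{a,b},{a,b,d}} {{a,f},{a,d,f},{a,e,f}} {{c,f}}
  W135: {{f},{a,f},{c,f},{d,f},{e,f},{a,d,f},{a,e,f}} {{a,b},{a,b,d}}
  W145: {{a},{a,b},{a,c},{a,d},{a,e},{a,f},{a,b,d},{a,c,d},{a,d,f},{a,e,f}} {{c,f}}
  W234: {{b,d},{a,b,d}} {{a,d,f}}
  W235: {{d,f},{a,d,f}} {{a,b,d}}
  W245: {{a,d},{a,b,d},{a,c,d},{a,d,f}}
  W345: {{a,b},{a,b,d}} {{a,f},{a,d,f},{a,e,f}} {{c,f}}
  W1234: {{a,b,d}} {{a,d,f}}
  W1235: {{d,f},{a,d,f}} {{a,b,d}}
  W1245: {{a,d},{a,b,d},{a,c,d},{a,d,f}}
  W1345: {{a,b},{a,b,d}} {{a,f},{a,d,f},{a,e,f}} {{c,f}}
  W2345: {{a,b,d}} {{a,d,f}}
  W12345: {{a,b,d}} {{a,d,f}}
C dims 6,19,20,10; δ0: rk 5, SNF 1^5; δ1: rk 12, SNF 1^12; δ2: rk 8, SNF 1^8
degree 0: 6−5−0 = 1 → Ȟ^0 ≅ Z
degree 1: 19−12−5 = 2 → Ȟ^1 ≅ Z^2
degree 2: 20−8−12 = 0 → Ȟ^2 ≅ 0

Ȟ^0 ≅ Z,  Ȟ^1 ≅ Z^2,  Ȟ^2 ≅ 0


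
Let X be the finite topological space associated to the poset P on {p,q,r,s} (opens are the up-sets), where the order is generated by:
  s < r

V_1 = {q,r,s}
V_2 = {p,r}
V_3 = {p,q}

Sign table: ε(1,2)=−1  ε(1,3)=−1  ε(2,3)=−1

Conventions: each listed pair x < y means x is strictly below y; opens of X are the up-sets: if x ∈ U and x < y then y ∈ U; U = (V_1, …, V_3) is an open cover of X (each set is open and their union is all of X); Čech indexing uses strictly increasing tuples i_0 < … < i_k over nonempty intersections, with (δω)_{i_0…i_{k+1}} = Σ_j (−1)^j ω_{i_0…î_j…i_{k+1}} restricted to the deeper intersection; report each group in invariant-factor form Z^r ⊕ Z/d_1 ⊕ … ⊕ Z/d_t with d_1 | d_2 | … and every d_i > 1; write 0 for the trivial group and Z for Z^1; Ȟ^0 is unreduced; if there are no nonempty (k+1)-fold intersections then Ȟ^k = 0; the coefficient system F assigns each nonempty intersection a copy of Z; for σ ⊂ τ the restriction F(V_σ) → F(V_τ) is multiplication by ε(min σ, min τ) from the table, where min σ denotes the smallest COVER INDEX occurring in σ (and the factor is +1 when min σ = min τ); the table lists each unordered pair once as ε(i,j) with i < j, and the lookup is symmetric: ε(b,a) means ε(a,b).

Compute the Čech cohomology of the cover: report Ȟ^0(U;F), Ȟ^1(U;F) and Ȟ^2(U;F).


nerve of the cover:
  V12={r} V13={q} V23={p}
C dims 3,3; δ0: rk 3, SNF 1^2·2
Ȟ^0 = (3 − 3) − 0 = 0, so Ȟ^0 ≅ 0
Ȟ^1 = (3 − 0) − 3 = 0 plus torsion [2], so Ȟ^1 ≅ Z/2
Ȟ^2 = (0 − 0) − 0 = 0, so Ȟ^2 ≅ 0

Ȟ^0 = 0, Ȟ^1 = Z/2 and Ȟ^2 = 0


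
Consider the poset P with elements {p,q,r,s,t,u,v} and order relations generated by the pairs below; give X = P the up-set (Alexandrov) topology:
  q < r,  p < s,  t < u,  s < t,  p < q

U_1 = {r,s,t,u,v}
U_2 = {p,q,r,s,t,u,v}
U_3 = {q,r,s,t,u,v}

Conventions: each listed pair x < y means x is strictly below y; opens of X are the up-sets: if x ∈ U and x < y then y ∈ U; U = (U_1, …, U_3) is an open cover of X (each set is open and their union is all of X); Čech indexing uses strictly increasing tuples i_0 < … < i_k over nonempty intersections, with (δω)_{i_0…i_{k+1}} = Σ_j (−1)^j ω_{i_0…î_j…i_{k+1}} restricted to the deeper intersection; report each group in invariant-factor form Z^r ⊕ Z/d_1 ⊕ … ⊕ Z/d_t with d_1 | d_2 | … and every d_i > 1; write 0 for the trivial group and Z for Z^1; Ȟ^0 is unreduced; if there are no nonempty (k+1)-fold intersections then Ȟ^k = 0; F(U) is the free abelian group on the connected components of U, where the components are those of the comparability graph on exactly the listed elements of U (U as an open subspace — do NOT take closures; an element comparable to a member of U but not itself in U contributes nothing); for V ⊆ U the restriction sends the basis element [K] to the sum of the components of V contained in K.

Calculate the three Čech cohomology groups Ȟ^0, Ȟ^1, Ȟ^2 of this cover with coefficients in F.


Ȟ^0 = Z^2, Ȟ^1 = 0, Ȟ^2 = 0

nonempty overlaps:
  U12={r,s,t,u,v} U13={r,s,t,u,v} U23={q,r,s,t,u,v}
  U123={r,s,t,u,v}
components per intersection:
  U1: {r} {s,t,u} {v}
  U2: {p,q,r,s,t,u} {v}
  U3: {q,r} {s,t,u} {v}
  U12: {r} {s,t,u} {v}
  U13: {r} {s,t,u} {v}
  U23: {q,r} {s,t,u} {v}
  U123: {r} {s,t,u} {v}
C dims 8,9,3; δ0: rk 6, SNF 1^6; δ1: rk 3, SNF 1^3
degree 0: 8−6−0 = 2 → Ȟ^0 ≅ Z^2
degree 1: 9−3−6 = 0 → Ȟ^1 ≅ 0
degree 2: 3−0−3 = 0 → Ȟ^2 ≅ 0


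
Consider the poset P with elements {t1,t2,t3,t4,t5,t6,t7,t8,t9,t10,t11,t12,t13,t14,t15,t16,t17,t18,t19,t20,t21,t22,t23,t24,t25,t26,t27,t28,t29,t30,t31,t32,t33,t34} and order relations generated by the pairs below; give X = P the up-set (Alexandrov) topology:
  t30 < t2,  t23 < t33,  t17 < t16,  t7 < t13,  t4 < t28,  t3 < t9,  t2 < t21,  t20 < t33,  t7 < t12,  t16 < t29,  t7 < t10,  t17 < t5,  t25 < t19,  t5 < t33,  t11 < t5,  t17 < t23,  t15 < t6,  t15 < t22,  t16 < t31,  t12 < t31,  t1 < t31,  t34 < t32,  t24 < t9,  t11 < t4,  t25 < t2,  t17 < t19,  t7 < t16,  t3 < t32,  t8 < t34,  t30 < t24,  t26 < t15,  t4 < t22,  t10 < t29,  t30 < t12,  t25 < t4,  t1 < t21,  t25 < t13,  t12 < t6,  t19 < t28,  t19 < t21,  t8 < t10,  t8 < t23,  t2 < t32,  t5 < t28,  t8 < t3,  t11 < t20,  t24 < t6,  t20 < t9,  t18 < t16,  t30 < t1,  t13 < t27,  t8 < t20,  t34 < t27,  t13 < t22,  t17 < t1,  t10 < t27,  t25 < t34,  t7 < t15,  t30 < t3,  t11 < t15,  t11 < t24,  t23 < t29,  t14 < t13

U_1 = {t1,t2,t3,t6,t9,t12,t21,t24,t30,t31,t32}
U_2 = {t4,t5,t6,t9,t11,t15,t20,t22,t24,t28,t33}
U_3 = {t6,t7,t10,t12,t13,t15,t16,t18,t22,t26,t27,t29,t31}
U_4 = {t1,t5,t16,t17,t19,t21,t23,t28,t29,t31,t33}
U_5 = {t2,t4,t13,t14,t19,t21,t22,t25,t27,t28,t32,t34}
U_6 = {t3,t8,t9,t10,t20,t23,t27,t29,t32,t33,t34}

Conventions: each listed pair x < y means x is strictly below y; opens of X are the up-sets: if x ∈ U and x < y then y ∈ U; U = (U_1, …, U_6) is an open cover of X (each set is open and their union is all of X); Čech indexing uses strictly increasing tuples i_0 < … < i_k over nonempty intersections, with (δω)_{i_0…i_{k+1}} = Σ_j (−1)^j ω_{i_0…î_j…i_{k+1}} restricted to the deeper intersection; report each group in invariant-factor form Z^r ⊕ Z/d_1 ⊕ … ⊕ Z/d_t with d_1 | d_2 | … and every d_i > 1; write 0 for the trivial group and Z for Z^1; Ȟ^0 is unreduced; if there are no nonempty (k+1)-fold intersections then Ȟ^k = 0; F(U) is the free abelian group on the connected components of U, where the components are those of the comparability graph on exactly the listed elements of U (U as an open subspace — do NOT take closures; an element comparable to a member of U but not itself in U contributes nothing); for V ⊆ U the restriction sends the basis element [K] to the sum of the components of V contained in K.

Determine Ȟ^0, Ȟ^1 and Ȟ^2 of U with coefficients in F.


Ȟ^0(U;F) ≅ Z, Ȟ^1(U;F) ≅ 0, Ȟ^2(U;F) ≅ Z/2

nerve simplices:
  U12={t6,t9,t24} U13={t6,t12,t31} U14={t1,t21,t31} U15={t2,t21,t32} U16={t3,t9,t32} U23={t6,t15,t22} U24={t5,t28,t33} U25={t4,t22,t28} U26={t9,t20,t33} U34={t16,t29,t31} U35={t13,t22,t27} U36={t10,t27,t29} U45={t19,t21,t28} U46={t23,t29,t33} U56={t27,t32,t34}
  U123={t6} U126={t9} U134={t31} U145={t21} U156={t32} U235={t22} U245={t28} U246={t33} U346={t29} U356={t27}
components per intersection:
  U1: {t1,t2,t3,t6,t9,t12,t21,t24,t30,t31,t32}
  U2: {t4,t5,t6,t9,t11,t15,t20,t22,t24,t28,t33}
  U3: {t6,t7,t10,t12,t13,t15,t16,t18,t22,t26,t27,t29,t31}
  U4: {t1,t5,t16,t17,t19,t21,t23,t28,t29,t31,t33}
  U5: {t2,t4,t13,t14,t19,t21,t22,t25,t27,t28,t32,t34}
  U6: {t3,t8,t9,t10,t20,t23,t27,t29,t32,t33,t34}
  U12: {t6,t9,t24}
  U13: {t6,t12,t31}
  U14: {t1,t21,t31}
  U15: {t2,t21,t32}
  U16: {t3,t9,t32}
  U23: {t6,t15,t22}
  U24: {t5,t28,t33}
  U25: {t4,t22,t28}
  U26: {t9,t20,t33}
  U34: {t16,t29,t31}
  U35: {t13,t22,t27}
  U36: {t10,t27,t29}
  U45: {t19,t21,t28}
  U46: {t23,t29,t33}
  U56: {t27,t32,t34}
  U123: {t6}
  U126: {t9}
  U134: {t31}
  U145: {t21}
  U156: {t32}
  U235: {t22}
  U245: {t28}
  U246: {t33}
  U346: {t29}
  U356: {t27}
C dims 6,15,10; δ0: rk 5, SNF 1^5; δ1: rk 10, SNF 1^9·2
degree 0: 6−5−0 = 1 → Ȟ^0 ≅ Z
degree 1: 15−10−5 = 0 → Ȟ^1 ≅ 0
degree 2: 10−0−10 = 0 plus torsion [2] → Ȟ^2 ≅ Z/2


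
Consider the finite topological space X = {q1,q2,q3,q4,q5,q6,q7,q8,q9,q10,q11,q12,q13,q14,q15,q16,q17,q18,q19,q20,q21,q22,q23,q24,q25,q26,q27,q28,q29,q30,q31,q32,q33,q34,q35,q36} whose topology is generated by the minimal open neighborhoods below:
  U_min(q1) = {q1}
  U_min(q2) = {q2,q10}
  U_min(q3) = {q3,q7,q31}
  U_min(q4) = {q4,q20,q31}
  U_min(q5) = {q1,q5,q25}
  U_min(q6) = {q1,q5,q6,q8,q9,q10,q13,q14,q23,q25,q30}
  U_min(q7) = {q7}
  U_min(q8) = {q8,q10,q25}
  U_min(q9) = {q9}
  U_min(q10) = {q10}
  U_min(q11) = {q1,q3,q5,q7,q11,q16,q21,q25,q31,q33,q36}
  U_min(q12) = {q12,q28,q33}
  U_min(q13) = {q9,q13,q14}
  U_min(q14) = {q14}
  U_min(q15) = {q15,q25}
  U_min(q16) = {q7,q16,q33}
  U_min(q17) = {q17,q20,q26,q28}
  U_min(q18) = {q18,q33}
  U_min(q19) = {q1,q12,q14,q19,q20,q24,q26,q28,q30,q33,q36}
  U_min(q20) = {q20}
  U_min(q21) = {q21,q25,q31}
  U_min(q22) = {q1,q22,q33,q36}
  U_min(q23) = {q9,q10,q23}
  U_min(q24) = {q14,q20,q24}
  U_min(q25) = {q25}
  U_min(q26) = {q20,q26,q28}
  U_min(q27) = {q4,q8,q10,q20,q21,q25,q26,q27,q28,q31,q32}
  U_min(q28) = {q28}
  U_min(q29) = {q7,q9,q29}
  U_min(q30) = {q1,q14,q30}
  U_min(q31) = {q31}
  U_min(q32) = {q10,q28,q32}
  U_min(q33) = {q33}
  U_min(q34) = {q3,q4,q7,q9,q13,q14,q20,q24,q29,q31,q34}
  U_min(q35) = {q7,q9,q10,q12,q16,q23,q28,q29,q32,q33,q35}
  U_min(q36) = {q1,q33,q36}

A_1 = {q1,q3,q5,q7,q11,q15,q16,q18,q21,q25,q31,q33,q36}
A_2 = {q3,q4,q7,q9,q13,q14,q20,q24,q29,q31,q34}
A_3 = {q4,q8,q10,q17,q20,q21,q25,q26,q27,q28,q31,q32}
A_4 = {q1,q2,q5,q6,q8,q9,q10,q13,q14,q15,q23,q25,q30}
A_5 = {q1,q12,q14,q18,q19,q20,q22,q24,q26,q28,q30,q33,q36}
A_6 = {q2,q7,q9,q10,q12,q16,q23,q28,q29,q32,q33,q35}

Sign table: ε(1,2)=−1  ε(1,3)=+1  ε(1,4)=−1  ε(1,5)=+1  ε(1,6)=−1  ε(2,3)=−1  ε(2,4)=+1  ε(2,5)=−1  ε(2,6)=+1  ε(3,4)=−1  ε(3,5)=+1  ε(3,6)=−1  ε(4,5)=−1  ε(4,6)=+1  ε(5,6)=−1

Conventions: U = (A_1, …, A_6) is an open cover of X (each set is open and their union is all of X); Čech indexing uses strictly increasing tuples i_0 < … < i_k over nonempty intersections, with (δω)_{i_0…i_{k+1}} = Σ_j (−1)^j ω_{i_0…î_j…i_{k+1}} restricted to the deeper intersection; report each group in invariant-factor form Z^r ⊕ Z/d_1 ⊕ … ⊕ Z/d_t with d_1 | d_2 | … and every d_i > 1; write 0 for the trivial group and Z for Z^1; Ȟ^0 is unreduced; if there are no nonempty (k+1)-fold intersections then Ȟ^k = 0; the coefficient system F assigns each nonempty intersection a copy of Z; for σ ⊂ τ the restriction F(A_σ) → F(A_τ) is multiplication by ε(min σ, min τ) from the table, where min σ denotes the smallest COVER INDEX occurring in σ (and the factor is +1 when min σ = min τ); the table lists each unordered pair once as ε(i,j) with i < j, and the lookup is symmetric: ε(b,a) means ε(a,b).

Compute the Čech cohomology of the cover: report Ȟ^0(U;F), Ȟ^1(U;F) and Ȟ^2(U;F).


Ȟ^0 = Z, Ȟ^1 = 0, Ȟ^2 = Z/2

nonempty overlaps:
  A12={q3,q7,q31} A13={q21,q25,q31} A14={q1,q5,q15,q25} A15={q1,q18,q33,q36} A16={q7,q16,q33} A23={q4,q20,q31} A24={q9,q13,q14} A25={q14,q20,q24} A26={q7,q9,q29} A34={q8,q10,q25} A35={q20,q26,q28} A36={q10,q28,q32} A45={q1,q14,q30} A46={q2,q9,q10,q23} A56={q12,q28,q33}
  A123={q31} A126={q7} A134={q25} A145={q1} A156={q33} A235={q20} A245={q14} A246={q9} A346={q10} A356={q28}
C dims 6,15,10; δ0: rk 5, SNF 1^5; δ1: rk 10, SNF 1^9·2
degree 0: 6−5−0 = 1 → Ȟ^0 ≅ Z
degree 1: 15−10−5 = 0 → Ȟ^1 ≅ 0
degree 2: 10−0−10 = 0 plus torsion [2] → Ȟ^2 ≅ Z/2


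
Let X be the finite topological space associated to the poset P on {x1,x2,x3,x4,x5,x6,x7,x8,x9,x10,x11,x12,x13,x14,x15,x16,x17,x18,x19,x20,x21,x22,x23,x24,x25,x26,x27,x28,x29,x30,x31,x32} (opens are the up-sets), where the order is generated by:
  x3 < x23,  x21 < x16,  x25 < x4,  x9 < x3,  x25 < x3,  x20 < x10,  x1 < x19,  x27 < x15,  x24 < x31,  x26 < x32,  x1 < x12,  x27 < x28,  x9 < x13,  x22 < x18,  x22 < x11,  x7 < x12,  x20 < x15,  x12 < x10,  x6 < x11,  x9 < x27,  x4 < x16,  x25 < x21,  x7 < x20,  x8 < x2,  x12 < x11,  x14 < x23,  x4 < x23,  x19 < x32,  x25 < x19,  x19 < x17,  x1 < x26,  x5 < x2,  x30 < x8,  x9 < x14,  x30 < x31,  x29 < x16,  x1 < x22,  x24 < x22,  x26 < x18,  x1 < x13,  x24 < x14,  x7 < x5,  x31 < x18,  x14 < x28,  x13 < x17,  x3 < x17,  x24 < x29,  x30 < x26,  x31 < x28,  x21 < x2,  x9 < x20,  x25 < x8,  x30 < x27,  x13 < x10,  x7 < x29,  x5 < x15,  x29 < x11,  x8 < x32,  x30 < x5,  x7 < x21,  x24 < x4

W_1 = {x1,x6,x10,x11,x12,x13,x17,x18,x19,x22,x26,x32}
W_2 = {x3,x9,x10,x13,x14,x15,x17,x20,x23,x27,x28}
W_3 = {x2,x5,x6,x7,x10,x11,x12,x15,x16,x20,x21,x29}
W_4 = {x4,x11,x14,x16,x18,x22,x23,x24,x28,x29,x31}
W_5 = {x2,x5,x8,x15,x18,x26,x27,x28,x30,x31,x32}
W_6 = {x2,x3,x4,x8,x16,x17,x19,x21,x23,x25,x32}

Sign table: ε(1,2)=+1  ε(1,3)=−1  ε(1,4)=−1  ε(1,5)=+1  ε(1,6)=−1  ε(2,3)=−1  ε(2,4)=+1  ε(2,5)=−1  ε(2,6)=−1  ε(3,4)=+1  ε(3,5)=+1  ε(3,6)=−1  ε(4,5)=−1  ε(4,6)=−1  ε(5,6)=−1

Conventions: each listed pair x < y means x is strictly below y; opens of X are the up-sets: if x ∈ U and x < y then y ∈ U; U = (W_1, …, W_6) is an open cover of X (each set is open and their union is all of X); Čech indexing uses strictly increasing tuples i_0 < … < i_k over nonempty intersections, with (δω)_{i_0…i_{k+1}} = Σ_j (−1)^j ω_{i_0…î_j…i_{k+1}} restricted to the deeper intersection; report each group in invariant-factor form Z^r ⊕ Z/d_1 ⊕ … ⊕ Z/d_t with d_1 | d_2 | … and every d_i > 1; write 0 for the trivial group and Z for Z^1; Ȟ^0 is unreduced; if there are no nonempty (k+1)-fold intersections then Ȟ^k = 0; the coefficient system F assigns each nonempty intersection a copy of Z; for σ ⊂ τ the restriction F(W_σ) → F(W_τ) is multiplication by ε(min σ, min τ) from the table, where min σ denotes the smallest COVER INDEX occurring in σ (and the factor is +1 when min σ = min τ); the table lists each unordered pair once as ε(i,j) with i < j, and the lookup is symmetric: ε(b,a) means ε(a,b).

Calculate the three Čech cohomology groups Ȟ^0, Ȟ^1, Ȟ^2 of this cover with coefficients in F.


nerve of the cover:
  W12={x10,x13,x17} W13={x6,x10,x11,x12} W14={x11,x18,x22} W15={x18,x26,x32} W16={x17,x19,x32} W23={x10,x15,x20} W24={x14,x23,x28} W25={x15,x27,x28} W26={x3,x17,x23} W34={x11,x16,x29} W35={x2,x5,x15} W36={x2,x16,x21} W45={x18,x28,x31} W46={x4,x16,x23} W56={x2,x8,x32}
  W123={x10} W126={x17} W134={x11} W145={x18} W156={x32} W235={x15} W245={x28} W246={x23} W346={x16} W356={x2}
C dims 6,15,10; δ0: rk 6, SNF 1^5·2; δ1: rk 9, SNF 1^9
Ȟ^0 = (6 − 6) − 0 = 0, so Ȟ^0 ≅ 0
Ȟ^1 = (15 − 9) − 6 = 0 plus torsion [2], so Ȟ^1 ≅ Z/2
Ȟ^2 = (10 − 0) − 9 = 1, so Ȟ^2 ≅ Z

Ȟ^0(U;F) ≅ 0,  Ȟ^1(U;F) ≅ Z/2,  Ȟ^2(U;F) ≅ Z
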